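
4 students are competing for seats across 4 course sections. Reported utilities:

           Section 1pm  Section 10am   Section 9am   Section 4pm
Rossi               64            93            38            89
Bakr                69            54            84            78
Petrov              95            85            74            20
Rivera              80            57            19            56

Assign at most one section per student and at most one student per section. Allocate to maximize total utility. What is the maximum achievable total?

Optimal: Rossi→Section 4pm (89 points), Bakr→Section 9am (84 points), Petrov→Section 10am (85 points), Rivera→Section 1pm (80 points) — total 89+84+85+80 = 338 points.
Column-greedy (each section in turn goes to its best remaining student) gives 328 points, worse by 10.
No other one-to-one assignment exceeds 338 points.

Max total: 338 points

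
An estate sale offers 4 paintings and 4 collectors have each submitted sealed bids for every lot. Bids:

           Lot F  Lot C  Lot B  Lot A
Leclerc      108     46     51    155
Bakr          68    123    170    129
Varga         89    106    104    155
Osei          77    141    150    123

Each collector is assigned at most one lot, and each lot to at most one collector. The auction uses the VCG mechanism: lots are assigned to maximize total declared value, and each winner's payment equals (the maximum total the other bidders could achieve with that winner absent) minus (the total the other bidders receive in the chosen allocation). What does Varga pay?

Efficient allocation: Leclerc→Lot F ($108), Bakr→Lot B ($170), Varga→Lot A ($155), Osei→Lot C ($141); total welfare W = $574.
Varga receives Lot A at value $155, so the others get W − 155 = $419.
Without Varga: best allocation of the remaining 3 bidders over all 4 lots is Leclerc→Lot A ($155), Bakr→Lot B ($170), Osei→Lot C ($141), total $466.
VCG payment = (others' best without Varga) − (others' welfare with Varga) = 466 − 419 = $47.

Varga pays $47.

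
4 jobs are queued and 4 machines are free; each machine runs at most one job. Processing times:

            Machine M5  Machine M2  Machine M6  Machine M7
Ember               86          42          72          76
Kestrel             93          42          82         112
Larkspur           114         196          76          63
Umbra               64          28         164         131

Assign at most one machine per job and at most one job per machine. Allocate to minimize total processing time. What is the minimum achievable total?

Min total: 241 min

Optimal: Ember→Machine M6 (72 min), Kestrel→Machine M2 (42 min), Larkspur→Machine M7 (63 min), Umbra→Machine M5 (64 min) — total 72+42+63+64 = 241 min.
Column-greedy (each machine in turn goes to its cheapest remaining job) gives 294 min, worse by 53.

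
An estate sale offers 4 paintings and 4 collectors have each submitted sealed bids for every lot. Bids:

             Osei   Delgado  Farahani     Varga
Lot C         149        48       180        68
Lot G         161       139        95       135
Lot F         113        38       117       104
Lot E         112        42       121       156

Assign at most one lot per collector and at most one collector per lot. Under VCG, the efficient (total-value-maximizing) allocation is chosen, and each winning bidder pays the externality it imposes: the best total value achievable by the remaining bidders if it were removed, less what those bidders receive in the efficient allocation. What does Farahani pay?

Efficient allocation: Osei→Lot F ($113), Delgado→Lot G ($139), Farahani→Lot C ($180), Varga→Lot E ($156); total welfare W = $588.
Farahani receives Lot C at value $180, so the others get W − 180 = $408.
Without Farahani: best allocation of the remaining 3 bidders over all 4 lots is Osei→Lot C ($149), Delgado→Lot G ($139), Varga→Lot E ($156), total $444.
VCG payment = (others' best without Farahani) − (others' welfare with Farahani) = 444 − 408 = $36.

Farahani pays $36.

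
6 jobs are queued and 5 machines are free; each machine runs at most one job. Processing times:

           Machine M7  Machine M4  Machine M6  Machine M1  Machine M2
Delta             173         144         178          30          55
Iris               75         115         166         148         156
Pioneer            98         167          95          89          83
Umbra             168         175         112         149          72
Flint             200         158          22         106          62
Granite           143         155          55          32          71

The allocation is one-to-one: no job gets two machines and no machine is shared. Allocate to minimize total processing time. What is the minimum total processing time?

Optimal: Pioneer→Machine M7 (98 min), Iris→Machine M4 (115 min), Flint→Machine M6 (22 min), Granite→Machine M1 (32 min), Delta→Machine M2 (55 min) — total 98+115+22+32+55 = 322 min.
Row-greedy (each job in turn takes its cheapest remaining machine) gives 458 min, worse by 136.
Swapping Delta↔Granite (Delta→Machine M1 30 min, Granite→Machine M2 71 min) adds 14.
No other one-to-one assignment undercuts 322 min.

Minimum total: 322 min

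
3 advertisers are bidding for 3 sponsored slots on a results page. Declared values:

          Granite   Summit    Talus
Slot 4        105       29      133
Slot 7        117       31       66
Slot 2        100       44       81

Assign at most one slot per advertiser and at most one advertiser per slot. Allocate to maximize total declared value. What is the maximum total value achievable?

Maximum total: $294

Optimal: Granite→Slot 7 ($117), Summit→Slot 2 ($44), Talus→Slot 4 ($133) — total 117+44+133 = $294.
Next-best assignment: Granite→Slot 2, Summit→Slot 7, Talus→Slot 4 = $264.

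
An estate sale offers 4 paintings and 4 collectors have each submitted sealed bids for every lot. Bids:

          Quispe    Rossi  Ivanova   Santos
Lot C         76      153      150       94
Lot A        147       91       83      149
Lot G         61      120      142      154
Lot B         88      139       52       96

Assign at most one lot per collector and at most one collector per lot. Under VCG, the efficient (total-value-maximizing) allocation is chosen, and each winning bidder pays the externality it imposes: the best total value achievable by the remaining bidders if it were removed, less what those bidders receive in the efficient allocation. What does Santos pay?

Efficient allocation: Quispe→Lot A ($147), Rossi→Lot B ($139), Ivanova→Lot C ($150), Santos→Lot G ($154); total welfare W = $590.
Santos receives Lot G at value $154, so the others get W − 154 = $436.
Without Santos: best allocation of the remaining 3 bidders over all 4 lots is Quispe→Lot A ($147), Rossi→Lot C ($153), Ivanova→Lot G ($142), total $442.
VCG payment = (others' best without Santos) − (others' welfare with Santos) = 442 − 436 = $6.

Santos pays $6.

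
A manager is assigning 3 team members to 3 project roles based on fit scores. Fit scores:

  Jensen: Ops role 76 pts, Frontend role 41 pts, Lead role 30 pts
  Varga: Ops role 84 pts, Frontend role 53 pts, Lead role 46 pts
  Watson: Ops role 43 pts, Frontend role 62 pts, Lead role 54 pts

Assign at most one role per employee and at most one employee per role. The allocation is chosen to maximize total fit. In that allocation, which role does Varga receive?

Optimal: Jensen→Ops role (76 pts), Varga→Lead role (46 pts), Watson→Frontend role (62 pts) — total 76+46+62 = 184 pts.
Row-greedy (each employee in turn takes its best remaining role) gives 183 pts, worse by 1.
Checked against all permutations: 184 pts is optimal.
Varga's own top role is Ops role (84 pts), but forcing Varga→Ops role and reassigning the rest optimally gives only 179 pts — worse by 5.

Varga receives Lead role.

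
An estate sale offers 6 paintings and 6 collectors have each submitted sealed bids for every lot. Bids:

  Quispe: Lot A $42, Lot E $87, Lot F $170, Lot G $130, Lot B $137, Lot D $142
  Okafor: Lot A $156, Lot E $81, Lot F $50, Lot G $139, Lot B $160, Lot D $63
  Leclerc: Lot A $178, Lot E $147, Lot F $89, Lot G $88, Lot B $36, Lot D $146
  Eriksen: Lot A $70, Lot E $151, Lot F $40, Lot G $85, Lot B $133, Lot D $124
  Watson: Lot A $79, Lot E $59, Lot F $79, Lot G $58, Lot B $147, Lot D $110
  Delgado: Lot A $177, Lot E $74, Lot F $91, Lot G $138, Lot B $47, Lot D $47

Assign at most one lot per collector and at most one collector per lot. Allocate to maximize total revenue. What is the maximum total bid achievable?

Optimal: Quispe→Lot F ($170), Okafor→Lot G ($139), Leclerc→Lot D ($146), Eriksen→Lot E ($151), Watson→Lot B ($147), Delgado→Lot A ($177) — total 170+139+146+151+147+177 = $930.
Column-greedy (each lot in turn goes to its best remaining collector) gives $832, worse by 98.
Next-best assignment: Quispe→Lot F, Okafor→Lot A, Leclerc→Lot D, Eriksen→Lot E, Watson→Lot B, Delgado→Lot G = $908.

Max total: $930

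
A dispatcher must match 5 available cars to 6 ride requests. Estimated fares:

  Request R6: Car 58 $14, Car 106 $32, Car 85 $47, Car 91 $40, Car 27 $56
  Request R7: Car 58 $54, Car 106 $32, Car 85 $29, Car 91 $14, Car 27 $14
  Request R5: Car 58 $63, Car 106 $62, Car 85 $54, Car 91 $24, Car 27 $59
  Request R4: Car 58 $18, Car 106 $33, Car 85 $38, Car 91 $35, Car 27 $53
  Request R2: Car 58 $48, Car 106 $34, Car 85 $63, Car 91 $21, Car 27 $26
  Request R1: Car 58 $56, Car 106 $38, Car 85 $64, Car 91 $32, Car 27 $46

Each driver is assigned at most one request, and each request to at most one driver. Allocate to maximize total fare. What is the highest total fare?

Maximum total: $274

Optimal: Car 58→Request R1 ($56), Car 106→Request R5 ($62), Car 85→Request R2 ($63), Car 91→Request R6 ($40), Car 27→Request R4 ($53) — total 56+62+63+40+53 = $274.
Column-greedy (each request in turn goes to its best remaining driver) gives $231, worse by 43.
Next-best assignment: Car 58→Request R7, Car 106→Request R5, Car 85→Request R1, Car 91→Request R6, Car 27→Request R4 = $273.
No other one-to-one assignment exceeds $274.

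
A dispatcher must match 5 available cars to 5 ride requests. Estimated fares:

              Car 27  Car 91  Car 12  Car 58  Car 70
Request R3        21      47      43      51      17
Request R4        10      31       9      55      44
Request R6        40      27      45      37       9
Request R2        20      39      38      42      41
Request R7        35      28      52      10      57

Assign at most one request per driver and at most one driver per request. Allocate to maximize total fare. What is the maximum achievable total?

Max total: $237

Optimal: Car 27→Request R6 ($40), Car 91→Request R3 ($47), Car 12→Request R2 ($38), Car 58→Request R4 ($55), Car 70→Request R7 ($57) — total 40+47+38+55+57 = $237.
Max-entry greedy (repeatedly take the single best remaining cell) gives $224, worse by 13.
Next-best assignment: Car 27→Request R6, Car 91→Request R3, Car 12→Request R7, Car 58→Request R4, Car 70→Request R2 = $235.
Swapping Car 27↔Car 58 (Car 27→Request R4 $10, Car 58→Request R6 $37) loses 48.
No other one-to-one assignment exceeds $237.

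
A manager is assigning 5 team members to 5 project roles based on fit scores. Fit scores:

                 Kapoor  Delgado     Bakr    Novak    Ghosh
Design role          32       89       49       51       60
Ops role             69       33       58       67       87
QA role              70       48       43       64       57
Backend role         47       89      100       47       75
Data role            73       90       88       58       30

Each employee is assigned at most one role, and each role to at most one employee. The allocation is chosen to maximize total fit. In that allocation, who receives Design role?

This is a one-to-one assignment (maximum-weight bipartite matching).
Optimal: Kapoor→Data role (73 pts), Delgado→Design role (89 pts), Bakr→Backend role (100 pts), Novak→QA role (64 pts), Ghosh→Ops role (87 pts) — total 73+89+100+64+87 = 413 pts.
Max-entry greedy (repeatedly take the single best remaining cell) gives 398 pts, worse by 15.
Swapping Bakr↔Delgado (Bakr→Design role 49 pts, Delgado→Backend role 89 pts) loses 51.
Checked against all permutations: 413 pts is optimal.
Delgado's own top role is Data role (90 pts), but forcing Delgado→Data role and reassigning the rest optimally gives only 398 pts — worse by 15.

Delgado receives Design role.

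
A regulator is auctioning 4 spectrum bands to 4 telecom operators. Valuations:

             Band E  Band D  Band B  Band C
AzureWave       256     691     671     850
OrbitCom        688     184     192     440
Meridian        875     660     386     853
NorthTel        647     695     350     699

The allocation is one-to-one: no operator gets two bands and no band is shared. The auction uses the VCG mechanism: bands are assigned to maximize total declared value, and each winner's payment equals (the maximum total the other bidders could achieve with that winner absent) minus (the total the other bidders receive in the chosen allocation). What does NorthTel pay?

Efficient allocation: AzureWave→Band B ($671M), OrbitCom→Band E ($688M), Meridian→Band C ($853M), NorthTel→Band D ($695M); total welfare W = $2907M.
NorthTel receives Band D at value $695M, so the others get W − 695 = $2212M.
Without NorthTel: best allocation of the remaining 3 bidders over all 4 bands is AzureWave→Band D ($691M), OrbitCom→Band E ($688M), Meridian→Band C ($853M), total $2232M.
VCG payment = (others' best without NorthTel) − (others' welfare with NorthTel) = 2232 − 2212 = $20M.

NorthTel pays $20M.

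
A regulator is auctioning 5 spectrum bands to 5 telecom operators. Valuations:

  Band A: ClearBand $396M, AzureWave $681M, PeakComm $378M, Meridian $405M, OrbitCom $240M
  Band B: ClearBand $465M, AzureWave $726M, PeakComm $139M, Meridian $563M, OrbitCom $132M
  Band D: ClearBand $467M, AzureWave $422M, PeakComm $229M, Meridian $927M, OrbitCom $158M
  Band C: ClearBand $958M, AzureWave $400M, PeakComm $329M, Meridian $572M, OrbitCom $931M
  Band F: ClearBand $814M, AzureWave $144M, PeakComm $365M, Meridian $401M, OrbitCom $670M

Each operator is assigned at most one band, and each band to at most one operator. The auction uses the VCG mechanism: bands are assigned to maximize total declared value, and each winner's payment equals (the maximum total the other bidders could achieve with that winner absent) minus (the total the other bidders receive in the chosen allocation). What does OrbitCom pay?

Efficient allocation: ClearBand→Band F ($814M), AzureWave→Band B ($726M), PeakComm→Band A ($378M), Meridian→Band D ($927M), OrbitCom→Band C ($931M); total welfare W = $3776M.
OrbitCom receives Band C at value $931M, so the others get W − 931 = $2845M.
Without OrbitCom: best allocation of the remaining 4 bidders over all 5 bands is ClearBand→Band C ($958M), AzureWave→Band B ($726M), PeakComm→Band A ($378M), Meridian→Band D ($927M), total $2989M.
VCG payment = (others' best without OrbitCom) − (others' welfare with OrbitCom) = 2989 − 2845 = $144M.

OrbitCom pays $144M.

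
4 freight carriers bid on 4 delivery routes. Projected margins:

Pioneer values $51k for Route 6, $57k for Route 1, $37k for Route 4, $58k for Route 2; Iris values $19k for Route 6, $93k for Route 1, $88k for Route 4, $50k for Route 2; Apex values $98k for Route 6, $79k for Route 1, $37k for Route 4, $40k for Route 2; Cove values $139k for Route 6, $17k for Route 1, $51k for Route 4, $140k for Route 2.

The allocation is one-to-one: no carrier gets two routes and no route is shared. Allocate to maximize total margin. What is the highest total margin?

Optimal: Pioneer→Route 1 ($57k), Iris→Route 4 ($88k), Apex→Route 6 ($98k), Cove→Route 2 ($140k) — total 57+88+98+140 = $383k.
Row-greedy (each carrier in turn takes its best remaining route) gives $300k, worse by 83.
Next-best assignment: Pioneer→Route 4, Iris→Route 1, Apex→Route 6, Cove→Route 2 = $368k.
Every other assignment is strictly worse.

Maximum total: $383k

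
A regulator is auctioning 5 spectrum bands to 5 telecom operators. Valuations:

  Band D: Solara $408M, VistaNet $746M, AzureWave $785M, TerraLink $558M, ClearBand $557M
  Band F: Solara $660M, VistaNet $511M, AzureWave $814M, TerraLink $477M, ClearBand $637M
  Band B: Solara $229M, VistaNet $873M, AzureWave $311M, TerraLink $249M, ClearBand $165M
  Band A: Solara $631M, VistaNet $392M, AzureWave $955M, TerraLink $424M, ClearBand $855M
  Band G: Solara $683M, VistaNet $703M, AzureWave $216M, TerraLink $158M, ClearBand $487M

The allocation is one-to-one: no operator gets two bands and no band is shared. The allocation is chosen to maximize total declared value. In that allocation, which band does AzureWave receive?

Treat this as an assignment problem: match each operator to one band.
Optimal: Solara→Band G ($683M), VistaNet→Band B ($873M), AzureWave→Band F ($814M), TerraLink→Band D ($558M), ClearBand→Band A ($855M) — total 683+873+814+558+855 = $3783M.
Column-greedy (each band in turn goes to its best remaining operator) gives $3331M, worse by 452.
Next-best assignment: Solara→Band G, VistaNet→Band B, AzureWave→Band A, TerraLink→Band D, ClearBand→Band F = $3706M.
Checked against all permutations: $3783M is optimal.
AzureWave's own top band is Band A ($955M), but forcing AzureWave→Band A and reassigning the rest optimally gives only $3706M — worse by 77.

AzureWave receives Band F.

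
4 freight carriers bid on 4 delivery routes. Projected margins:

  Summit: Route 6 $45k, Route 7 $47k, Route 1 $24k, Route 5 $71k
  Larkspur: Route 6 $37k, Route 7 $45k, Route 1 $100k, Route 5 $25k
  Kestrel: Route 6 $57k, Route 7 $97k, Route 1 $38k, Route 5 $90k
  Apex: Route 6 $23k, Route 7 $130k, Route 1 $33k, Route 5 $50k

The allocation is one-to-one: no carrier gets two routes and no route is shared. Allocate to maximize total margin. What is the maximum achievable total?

Optimal: Summit→Route 6 ($45k), Larkspur→Route 1 ($100k), Kestrel→Route 5 ($90k), Apex→Route 7 ($130k) — total 45+100+90+130 = $365k.
Row-greedy (each carrier in turn takes its best remaining route) gives $291k, worse by 74.
Next-best assignment: Summit→Route 5, Larkspur→Route 1, Kestrel→Route 6, Apex→Route 7 = $358k.
Every other assignment is strictly worse.

Max total: $365k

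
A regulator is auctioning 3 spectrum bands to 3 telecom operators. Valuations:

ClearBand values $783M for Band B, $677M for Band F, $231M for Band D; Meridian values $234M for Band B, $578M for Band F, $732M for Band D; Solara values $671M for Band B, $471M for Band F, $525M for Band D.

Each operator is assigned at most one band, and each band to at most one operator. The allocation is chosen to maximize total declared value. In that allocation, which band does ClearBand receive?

Treat this as an assignment problem: match each operator to one band.
Optimal: ClearBand→Band F ($677M), Meridian→Band D ($732M), Solara→Band B ($671M) — total 677+732+671 = $2080M.
Max-entry greedy (repeatedly take the single best remaining cell) gives $1986M, worse by 94.
ClearBand's own top band is Band B ($783M), but forcing ClearBand→Band B and reassigning the rest optimally gives only $1986M — worse by 94.

ClearBand receives Band F.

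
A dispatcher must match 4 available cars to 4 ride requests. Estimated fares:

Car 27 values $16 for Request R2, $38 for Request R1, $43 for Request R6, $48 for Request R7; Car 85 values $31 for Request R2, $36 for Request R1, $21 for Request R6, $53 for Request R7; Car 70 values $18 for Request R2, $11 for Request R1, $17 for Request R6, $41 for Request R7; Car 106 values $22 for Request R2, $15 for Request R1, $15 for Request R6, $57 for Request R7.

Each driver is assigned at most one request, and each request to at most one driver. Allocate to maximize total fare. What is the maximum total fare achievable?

Optimal: Car 27→Request R6 ($43), Car 85→Request R1 ($36), Car 70→Request R2 ($18), Car 106→Request R7 ($57) — total 43+36+18+57 = $154.
Column-greedy (each request in turn goes to its best remaining driver) gives $143, worse by 11.
Checked against all permutations: $154 is optimal.

Maximum total: $154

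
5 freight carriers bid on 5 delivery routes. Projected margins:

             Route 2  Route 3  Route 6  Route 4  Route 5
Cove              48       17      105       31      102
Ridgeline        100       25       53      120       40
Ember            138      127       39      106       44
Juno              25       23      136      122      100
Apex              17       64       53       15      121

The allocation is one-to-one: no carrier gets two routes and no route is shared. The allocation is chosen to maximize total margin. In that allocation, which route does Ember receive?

Ember receives Route 3.

This is the linear assignment problem.
Optimal: Cove→Route 6 ($105k), Ridgeline→Route 2 ($100k), Ember→Route 3 ($127k), Juno→Route 4 ($122k), Apex→Route 5 ($121k) — total 105+100+127+122+121 = $575k.
Column-greedy (each route in turn goes to its best remaining carrier) gives $560k, worse by 15.
Every other assignment is strictly worse.
Ember's own top route is Route 2 ($138k), but forcing Ember→Route 2 and reassigning the rest optimally gives only $560k — worse by 15.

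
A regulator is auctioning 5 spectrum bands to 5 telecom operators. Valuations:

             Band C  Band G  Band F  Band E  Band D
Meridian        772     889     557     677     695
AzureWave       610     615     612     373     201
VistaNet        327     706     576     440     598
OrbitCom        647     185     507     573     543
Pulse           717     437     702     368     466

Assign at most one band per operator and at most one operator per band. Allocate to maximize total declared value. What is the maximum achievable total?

Optimal: Meridian→Band G ($889M), AzureWave→Band F ($612M), VistaNet→Band D ($598M), OrbitCom→Band E ($573M), Pulse→Band C ($717M) — total 889+612+598+573+717 = $3389M.
Column-greedy (each band in turn goes to its best remaining operator) gives $2954M, worse by 435.
Swapping Pulse↔OrbitCom (Pulse→Band E $368M, OrbitCom→Band C $647M) loses 275.
Every other assignment is strictly worse.

Max total: $3389M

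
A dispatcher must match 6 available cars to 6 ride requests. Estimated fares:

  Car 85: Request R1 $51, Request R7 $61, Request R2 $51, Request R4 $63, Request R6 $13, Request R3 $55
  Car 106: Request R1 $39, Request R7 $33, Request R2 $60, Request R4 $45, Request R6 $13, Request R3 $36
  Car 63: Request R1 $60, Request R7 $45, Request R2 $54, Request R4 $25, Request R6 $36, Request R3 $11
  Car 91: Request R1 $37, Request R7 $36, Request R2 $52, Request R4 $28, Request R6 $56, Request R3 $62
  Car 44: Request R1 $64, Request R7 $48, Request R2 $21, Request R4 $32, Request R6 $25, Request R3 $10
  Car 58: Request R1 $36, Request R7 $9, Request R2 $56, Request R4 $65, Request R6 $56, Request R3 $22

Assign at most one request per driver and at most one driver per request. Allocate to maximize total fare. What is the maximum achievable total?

Maximum total: $350

Treat this as an assignment problem: match each driver to one request.
Optimal: Car 85→Request R4 ($63), Car 106→Request R2 ($60), Car 63→Request R7 ($45), Car 91→Request R3 ($62), Car 44→Request R1 ($64), Car 58→Request R6 ($56) — total 63+60+45+62+64+56 = $350.
Column-greedy (each request in turn goes to its best remaining driver) gives $317, worse by 33.
Checked against all permutations: $350 is optimal.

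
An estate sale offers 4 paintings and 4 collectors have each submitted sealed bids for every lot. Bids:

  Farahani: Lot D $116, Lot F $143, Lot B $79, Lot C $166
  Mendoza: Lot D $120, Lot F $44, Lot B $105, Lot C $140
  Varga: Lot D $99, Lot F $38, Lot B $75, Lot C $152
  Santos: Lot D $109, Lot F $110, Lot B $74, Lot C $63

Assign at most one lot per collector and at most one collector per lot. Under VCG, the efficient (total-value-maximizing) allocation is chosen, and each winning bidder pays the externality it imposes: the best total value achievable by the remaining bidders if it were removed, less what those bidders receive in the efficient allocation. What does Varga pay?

Efficient allocation: Farahani→Lot F ($143), Mendoza→Lot B ($105), Varga→Lot C ($152), Santos→Lot D ($109); total welfare W = $509.
Varga receives Lot C at value $152, so the others get W − 152 = $357.
Without Varga: best allocation of the remaining 3 bidders over all 4 lots is Farahani→Lot C ($166), Mendoza→Lot D ($120), Santos→Lot F ($110), total $396.
VCG payment = (others' best without Varga) − (others' welfare with Varga) = 396 − 357 = $39.

Varga pays $39.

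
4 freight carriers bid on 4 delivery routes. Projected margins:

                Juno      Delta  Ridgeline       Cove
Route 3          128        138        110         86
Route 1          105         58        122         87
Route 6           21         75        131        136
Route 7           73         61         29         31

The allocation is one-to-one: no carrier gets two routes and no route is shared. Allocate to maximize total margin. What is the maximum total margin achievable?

This is a one-to-one assignment (maximum-weight bipartite matching).
Optimal: Juno→Route 7 ($73k), Delta→Route 3 ($138k), Ridgeline→Route 1 ($122k), Cove→Route 6 ($136k) — total 73+138+122+136 = $469k.
Row-greedy (each carrier in turn takes its best remaining route) gives $356k, worse by 113.
Next-best assignment: Juno→Route 3, Delta→Route 7, Ridgeline→Route 1, Cove→Route 6 = $447k.
Every other assignment is strictly worse.

Max total: $469k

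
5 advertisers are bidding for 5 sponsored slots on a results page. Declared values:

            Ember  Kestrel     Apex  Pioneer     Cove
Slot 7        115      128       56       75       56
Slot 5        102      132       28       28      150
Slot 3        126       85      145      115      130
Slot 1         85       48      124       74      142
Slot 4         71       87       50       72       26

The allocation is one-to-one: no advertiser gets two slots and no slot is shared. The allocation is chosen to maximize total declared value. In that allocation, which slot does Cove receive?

Optimal: Ember→Slot 7 ($115), Kestrel→Slot 5 ($132), Apex→Slot 3 ($145), Pioneer→Slot 4 ($72), Cove→Slot 1 ($142) — total 115+132+145+72+142 = $606.
Row-greedy (each advertiser in turn takes its best remaining slot) gives $483, worse by 123.
Next-best assignment: Ember→Slot 3, Kestrel→Slot 7, Apex→Slot 1, Pioneer→Slot 4, Cove→Slot 5 = $600.
Checked against all permutations: $606 is optimal.
Cove's own top slot is Slot 5 ($150), but forcing Cove→Slot 5 and reassigning the rest optimally gives only $600 — worse by 6.

Cove receives Slot 1.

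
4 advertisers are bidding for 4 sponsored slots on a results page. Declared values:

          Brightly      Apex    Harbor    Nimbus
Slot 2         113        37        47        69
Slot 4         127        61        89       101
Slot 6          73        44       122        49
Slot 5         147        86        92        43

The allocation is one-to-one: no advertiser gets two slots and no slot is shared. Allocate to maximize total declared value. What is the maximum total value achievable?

Treat this as an assignment problem: match each advertiser to one slot.
Optimal: Brightly→Slot 2 ($113), Apex→Slot 5 ($86), Harbor→Slot 6 ($122), Nimbus→Slot 4 ($101) — total 113+86+122+101 = $422.
Max-entry greedy (repeatedly take the single best remaining cell) gives $407, worse by 15.
Next-best assignment: Brightly→Slot 5, Apex→Slot 2, Harbor→Slot 6, Nimbus→Slot 4 = $407.
Swapping Brightly↔Apex (Brightly→Slot 5 $147, Apex→Slot 2 $37) loses 15.
Every other assignment is strictly worse.

Maximum total: $422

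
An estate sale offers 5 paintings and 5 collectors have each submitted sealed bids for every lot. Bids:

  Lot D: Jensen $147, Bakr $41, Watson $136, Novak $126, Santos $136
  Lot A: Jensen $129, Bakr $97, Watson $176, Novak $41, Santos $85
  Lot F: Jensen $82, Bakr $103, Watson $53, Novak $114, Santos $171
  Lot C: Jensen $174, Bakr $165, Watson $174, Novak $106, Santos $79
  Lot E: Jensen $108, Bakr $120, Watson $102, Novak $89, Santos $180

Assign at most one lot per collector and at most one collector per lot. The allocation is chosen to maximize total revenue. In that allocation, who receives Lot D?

Optimal: Jensen→Lot D ($147), Bakr→Lot C ($165), Watson→Lot A ($176), Novak→Lot F ($114), Santos→Lot E ($180) — total 147+165+176+114+180 = $782.
Max-entry greedy (repeatedly take the single best remaining cell) gives $759, worse by 23.
Next-best assignment: Jensen→Lot C, Bakr→Lot E, Watson→Lot A, Novak→Lot D, Santos→Lot F = $767.
Jensen's own top lot is Lot C ($174), but forcing Jensen→Lot C and reassigning the rest optimally gives only $767 — worse by 15.

Jensen receives Lot D.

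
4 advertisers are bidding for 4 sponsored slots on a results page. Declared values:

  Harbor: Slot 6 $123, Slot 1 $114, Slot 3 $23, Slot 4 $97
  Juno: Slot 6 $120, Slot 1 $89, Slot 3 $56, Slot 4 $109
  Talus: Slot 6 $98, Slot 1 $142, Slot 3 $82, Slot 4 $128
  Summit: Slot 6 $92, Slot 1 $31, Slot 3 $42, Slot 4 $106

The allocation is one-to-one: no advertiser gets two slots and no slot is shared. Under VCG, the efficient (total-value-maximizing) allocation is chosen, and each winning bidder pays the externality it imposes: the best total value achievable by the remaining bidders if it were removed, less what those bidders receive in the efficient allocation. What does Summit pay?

Summit pays $53.

Efficient allocation: Harbor→Slot 6 ($123), Juno→Slot 3 ($56), Talus→Slot 1 ($142), Summit→Slot 4 ($106); total welfare W = $427.
Summit receives Slot 4 at value $106, so the others get W − 106 = $321.
Without Summit: best allocation of the remaining 3 bidders over all 4 slots is Harbor→Slot 6 ($123), Juno→Slot 4 ($109), Talus→Slot 1 ($142), total $374.
VCG payment = (others' best without Summit) − (others' welfare with Summit) = 374 − 321 = $53.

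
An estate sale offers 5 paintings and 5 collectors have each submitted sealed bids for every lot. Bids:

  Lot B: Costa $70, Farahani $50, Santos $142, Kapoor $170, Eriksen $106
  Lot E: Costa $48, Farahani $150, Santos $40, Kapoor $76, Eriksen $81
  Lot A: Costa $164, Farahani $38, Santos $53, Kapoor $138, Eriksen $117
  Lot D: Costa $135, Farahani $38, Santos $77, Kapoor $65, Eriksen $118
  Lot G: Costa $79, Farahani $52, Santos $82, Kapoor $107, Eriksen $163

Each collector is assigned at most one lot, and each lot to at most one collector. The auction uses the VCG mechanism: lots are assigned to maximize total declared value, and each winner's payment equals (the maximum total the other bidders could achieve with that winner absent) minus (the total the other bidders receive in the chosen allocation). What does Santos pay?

Efficient allocation: Costa→Lot D ($135), Farahani→Lot E ($150), Santos→Lot B ($142), Kapoor→Lot A ($138), Eriksen→Lot G ($163); total welfare W = $728.
Santos receives Lot B at value $142, so the others get W − 142 = $586.
Without Santos: best allocation of the remaining 4 bidders over all 5 lots is Costa→Lot A ($164), Farahani→Lot E ($150), Kapoor→Lot B ($170), Eriksen→Lot G ($163), total $647.
VCG payment = (others' best without Santos) − (others' welfare with Santos) = 647 − 586 = $61.

Santos pays $61.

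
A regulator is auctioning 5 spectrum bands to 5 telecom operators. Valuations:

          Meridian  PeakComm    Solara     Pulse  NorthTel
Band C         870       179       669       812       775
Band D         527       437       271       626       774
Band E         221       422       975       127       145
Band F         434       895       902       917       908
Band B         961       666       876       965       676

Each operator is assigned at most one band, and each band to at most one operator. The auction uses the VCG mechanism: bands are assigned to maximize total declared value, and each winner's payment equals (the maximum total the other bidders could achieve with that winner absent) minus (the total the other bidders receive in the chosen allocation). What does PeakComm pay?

PeakComm pays $134M.

Efficient allocation: Meridian→Band C ($870M), PeakComm→Band F ($895M), Solara→Band E ($975M), Pulse→Band B ($965M), NorthTel→Band D ($774M); total welfare W = $4479M.
PeakComm receives Band F at value $895M, so the others get W − 895 = $3584M.
Without PeakComm: best allocation of the remaining 4 bidders over all 5 bands is Meridian→Band C ($870M), Solara→Band E ($975M), Pulse→Band B ($965M), NorthTel→Band F ($908M), total $3718M.
VCG payment = (others' best without PeakComm) − (others' welfare with PeakComm) = 3718 − 3584 = $134M.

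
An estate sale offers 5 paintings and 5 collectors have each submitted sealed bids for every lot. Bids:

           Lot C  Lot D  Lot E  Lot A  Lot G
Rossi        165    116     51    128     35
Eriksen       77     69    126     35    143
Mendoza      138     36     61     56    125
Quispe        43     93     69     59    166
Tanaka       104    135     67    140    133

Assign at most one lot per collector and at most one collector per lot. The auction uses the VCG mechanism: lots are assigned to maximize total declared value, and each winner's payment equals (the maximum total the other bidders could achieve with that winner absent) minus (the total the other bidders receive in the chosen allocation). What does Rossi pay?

Rossi pays $5.

Efficient allocation: Rossi→Lot A ($128), Eriksen→Lot E ($126), Mendoza→Lot C ($138), Quispe→Lot G ($166), Tanaka→Lot D ($135); total welfare W = $693.
Rossi receives Lot A at value $128, so the others get W − 128 = $565.
Without Rossi: best allocation of the remaining 4 bidders over all 5 lots is Eriksen→Lot E ($126), Mendoza→Lot C ($138), Quispe→Lot G ($166), Tanaka→Lot A ($140), total $570.
VCG payment = (others' best without Rossi) − (others' welfare with Rossi) = 570 − 565 = $5.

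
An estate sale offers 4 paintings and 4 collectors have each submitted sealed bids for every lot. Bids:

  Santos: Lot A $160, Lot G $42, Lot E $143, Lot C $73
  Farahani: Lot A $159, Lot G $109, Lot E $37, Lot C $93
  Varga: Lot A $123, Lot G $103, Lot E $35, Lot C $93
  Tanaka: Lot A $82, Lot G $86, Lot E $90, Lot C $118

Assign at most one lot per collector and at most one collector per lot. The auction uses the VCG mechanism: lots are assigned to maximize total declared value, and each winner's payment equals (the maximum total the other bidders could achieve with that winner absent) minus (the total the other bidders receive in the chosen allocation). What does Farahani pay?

Efficient allocation: Santos→Lot E ($143), Farahani→Lot A ($159), Varga→Lot G ($103), Tanaka→Lot C ($118); total welfare W = $523.
Farahani receives Lot A at value $159, so the others get W − 159 = $364.
Without Farahani: best allocation of the remaining 3 bidders over all 4 lots is Santos→Lot E ($143), Varga→Lot A ($123), Tanaka→Lot C ($118), total $384.
VCG payment = (others' best without Farahani) − (others' welfare with Farahani) = 384 − 364 = $20.

Farahani pays $20.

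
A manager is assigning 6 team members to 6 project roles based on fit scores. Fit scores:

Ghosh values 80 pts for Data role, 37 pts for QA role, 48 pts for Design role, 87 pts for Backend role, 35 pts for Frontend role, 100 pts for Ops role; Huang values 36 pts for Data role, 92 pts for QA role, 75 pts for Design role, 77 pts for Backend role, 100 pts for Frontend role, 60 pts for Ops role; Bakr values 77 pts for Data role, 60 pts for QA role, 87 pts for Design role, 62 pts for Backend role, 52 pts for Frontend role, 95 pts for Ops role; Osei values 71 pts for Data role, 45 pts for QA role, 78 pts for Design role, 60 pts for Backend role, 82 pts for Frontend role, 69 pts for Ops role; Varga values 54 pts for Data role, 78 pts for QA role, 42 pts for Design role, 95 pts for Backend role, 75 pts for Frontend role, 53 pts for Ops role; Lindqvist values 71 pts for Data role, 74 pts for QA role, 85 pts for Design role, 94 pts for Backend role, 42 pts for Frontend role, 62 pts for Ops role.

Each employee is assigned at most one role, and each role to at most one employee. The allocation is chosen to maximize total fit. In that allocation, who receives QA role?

Optimal: Ghosh→Ops role (100 pts), Huang→QA role (92 pts), Bakr→Data role (77 pts), Osei→Frontend role (82 pts), Varga→Backend role (95 pts), Lindqvist→Design role (85 pts) — total 100+92+77+82+95+85 = 531 pts.
Max-entry greedy (repeatedly take the single best remaining cell) gives 527 pts, worse by 4.
Huang's own top role is Frontend role (100 pts), but forcing Huang→Frontend role and reassigning the rest optimally gives only 530 pts — worse by 1.

Huang receives QA role.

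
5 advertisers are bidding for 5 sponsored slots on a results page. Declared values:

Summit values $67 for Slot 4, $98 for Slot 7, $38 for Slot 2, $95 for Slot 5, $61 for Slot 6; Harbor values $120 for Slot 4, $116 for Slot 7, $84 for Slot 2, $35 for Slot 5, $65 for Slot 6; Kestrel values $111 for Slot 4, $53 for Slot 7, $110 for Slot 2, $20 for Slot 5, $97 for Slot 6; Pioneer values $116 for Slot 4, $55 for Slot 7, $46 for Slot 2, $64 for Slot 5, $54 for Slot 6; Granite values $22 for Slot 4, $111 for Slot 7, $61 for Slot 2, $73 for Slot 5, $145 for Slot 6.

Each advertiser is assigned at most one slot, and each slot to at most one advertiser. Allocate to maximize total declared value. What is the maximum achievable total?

Max total: $582

Optimal: Summit→Slot 5 ($95), Harbor→Slot 7 ($116), Kestrel→Slot 2 ($110), Pioneer→Slot 4 ($116), Granite→Slot 6 ($145) — total 95+116+110+116+145 = $582.
Row-greedy (each advertiser in turn takes its best remaining slot) gives $537, worse by 45.
Next-best assignment: Summit→Slot 7, Harbor→Slot 4, Kestrel→Slot 2, Pioneer→Slot 5, Granite→Slot 6 = $537.
No other one-to-one assignment exceeds $582.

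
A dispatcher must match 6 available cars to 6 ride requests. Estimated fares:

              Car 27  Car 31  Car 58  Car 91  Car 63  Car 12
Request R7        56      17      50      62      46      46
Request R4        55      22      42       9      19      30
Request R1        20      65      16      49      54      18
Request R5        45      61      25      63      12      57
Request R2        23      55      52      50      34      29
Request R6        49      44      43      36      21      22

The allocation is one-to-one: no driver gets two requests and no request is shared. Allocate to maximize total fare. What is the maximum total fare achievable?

Optimal: Car 27→Request R4 ($55), Car 31→Request R2 ($55), Car 58→Request R6 ($43), Car 91→Request R7 ($62), Car 63→Request R1 ($54), Car 12→Request R5 ($57) — total 55+55+43+62+54+57 = $326.
Row-greedy (each driver in turn takes its best remaining request) gives $287, worse by 39.
Next-best assignment: Car 27→Request R4, Car 31→Request R6, Car 58→Request R2, Car 91→Request R7, Car 63→Request R1, Car 12→Request R5 = $324.
Swapping Car 91↔Car 27 (Car 91→Request R4 $9, Car 27→Request R7 $56) loses 52.
No other one-to-one assignment exceeds $326.

Max total: $326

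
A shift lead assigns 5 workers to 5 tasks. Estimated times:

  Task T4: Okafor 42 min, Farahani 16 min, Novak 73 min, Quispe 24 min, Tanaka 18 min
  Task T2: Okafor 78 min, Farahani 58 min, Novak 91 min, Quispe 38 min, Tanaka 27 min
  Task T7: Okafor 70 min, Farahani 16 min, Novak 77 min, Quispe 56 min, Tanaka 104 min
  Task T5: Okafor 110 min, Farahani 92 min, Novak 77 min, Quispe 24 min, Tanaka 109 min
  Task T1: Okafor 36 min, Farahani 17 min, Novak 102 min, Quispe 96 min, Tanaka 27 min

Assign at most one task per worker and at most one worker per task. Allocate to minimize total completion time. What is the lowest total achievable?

Min total: 176 min

This is a one-to-one assignment (minimum-cost bipartite matching).
Optimal: Okafor→Task T1 (36 min), Farahani→Task T7 (16 min), Novak→Task T4 (73 min), Quispe→Task T5 (24 min), Tanaka→Task T2 (27 min) — total 36+16+73+24+27 = 176 min.
Min-entry greedy (repeatedly take the single cheapest remaining cell) gives 180 min, worse by 4.
Next-best assignment: Okafor→Task T1, Farahani→Task T4, Novak→Task T7, Quispe→Task T5, Tanaka→Task T2 = 180 min.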